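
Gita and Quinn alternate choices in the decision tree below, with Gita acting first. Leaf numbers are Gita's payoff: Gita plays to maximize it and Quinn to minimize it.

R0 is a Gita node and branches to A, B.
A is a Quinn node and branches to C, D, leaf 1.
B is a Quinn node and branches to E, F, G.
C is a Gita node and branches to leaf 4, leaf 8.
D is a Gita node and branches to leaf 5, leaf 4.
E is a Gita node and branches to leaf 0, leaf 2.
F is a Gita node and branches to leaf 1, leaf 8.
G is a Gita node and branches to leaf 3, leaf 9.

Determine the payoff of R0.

C (Gita): max(4, 8) = 8
D (Gita): max(5, 4) = 5
A (Quinn): min(8, 5, 1) = 1
E (Gita): max(0, 2) = 2
F (Gita): max(1, 8) = 8
G (Gita): max(3, 9) = 9
B (Quinn): min(2, 8, 9) = 2
R0 (Gita): max(1, 2) = 2

2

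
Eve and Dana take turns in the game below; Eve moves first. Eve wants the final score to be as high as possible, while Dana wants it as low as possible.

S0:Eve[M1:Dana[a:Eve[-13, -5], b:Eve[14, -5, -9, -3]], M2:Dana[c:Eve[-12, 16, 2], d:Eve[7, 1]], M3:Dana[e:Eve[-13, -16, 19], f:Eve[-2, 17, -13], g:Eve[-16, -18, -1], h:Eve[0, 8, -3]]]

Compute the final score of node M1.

-5

a (Eve): max(-13, -5) = -5
b (Eve): max(14, -5, -9, -3) = 14
M1 (Dana): min(-5, 14) = -5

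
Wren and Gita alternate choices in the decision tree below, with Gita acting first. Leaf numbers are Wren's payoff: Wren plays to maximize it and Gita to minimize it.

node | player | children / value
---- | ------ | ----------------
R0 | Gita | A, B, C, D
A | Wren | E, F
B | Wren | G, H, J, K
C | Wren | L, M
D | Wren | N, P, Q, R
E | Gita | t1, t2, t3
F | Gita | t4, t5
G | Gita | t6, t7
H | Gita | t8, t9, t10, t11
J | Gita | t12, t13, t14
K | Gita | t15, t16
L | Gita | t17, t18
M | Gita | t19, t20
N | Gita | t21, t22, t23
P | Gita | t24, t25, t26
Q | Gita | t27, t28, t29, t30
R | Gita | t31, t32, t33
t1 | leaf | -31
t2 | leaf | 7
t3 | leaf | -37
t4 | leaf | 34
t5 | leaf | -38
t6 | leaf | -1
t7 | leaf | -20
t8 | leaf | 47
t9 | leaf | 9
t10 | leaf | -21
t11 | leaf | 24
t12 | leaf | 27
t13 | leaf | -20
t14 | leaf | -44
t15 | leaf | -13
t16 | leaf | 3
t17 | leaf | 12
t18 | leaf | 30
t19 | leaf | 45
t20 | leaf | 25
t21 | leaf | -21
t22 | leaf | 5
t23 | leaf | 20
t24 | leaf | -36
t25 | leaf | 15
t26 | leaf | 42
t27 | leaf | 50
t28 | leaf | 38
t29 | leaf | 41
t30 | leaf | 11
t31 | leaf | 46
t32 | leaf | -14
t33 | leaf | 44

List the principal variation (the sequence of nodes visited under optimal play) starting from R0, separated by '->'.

R0 -> A -> E -> t3

E (Gita): min(-31, 7, -37) = -37
F (Gita): min(34, -38) = -38
A (Wren): max(-37, -38) = -37
G (Gita): min(-1, -20) = -20
H (Gita): min(47, 9, -21, 24) = -21
J (Gita): min(27, -20, -44) = -44
K (Gita): min(-13, 3) = -13
B (Wren): max(-20, -21, -44, -13) = -13
L (Gita): min(12, 30) = 12
M (Gita): min(45, 25) = 25
C (Wren): max(12, 25) = 25
N (Gita): min(-21, 5, 20) = -21
P (Gita): min(-36, 15, 42) = -36
Q (Gita): min(50, 38, 41, 11) = 11
R (Gita): min(46, -14, 44) = -14
D (Wren): max(-21, -36, 11, -14) = 11
R0 (Gita): min(-37, -13, 25, 11) = -37
At R0, Gita picks A (lowest: -37).
At A, Wren picks E (highest: -37).
At E, Gita picks t3 (lowest: -37).
Terminal value -37.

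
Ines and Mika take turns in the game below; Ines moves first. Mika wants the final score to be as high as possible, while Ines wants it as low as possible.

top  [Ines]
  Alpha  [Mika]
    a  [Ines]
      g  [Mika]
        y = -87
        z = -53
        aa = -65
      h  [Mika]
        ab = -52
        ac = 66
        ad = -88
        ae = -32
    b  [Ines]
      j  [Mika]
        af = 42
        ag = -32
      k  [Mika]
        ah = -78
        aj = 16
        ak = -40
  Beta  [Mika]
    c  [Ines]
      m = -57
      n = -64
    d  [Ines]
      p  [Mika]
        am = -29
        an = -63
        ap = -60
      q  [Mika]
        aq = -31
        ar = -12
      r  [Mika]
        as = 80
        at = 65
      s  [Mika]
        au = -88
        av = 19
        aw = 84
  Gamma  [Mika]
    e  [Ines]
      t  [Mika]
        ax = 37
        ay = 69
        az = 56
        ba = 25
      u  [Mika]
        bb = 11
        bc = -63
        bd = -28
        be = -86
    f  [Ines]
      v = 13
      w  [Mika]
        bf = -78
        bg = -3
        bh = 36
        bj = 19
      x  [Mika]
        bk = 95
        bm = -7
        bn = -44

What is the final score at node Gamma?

t (Mika): max(37, 69, 56, 25) = 69
u (Mika): max(11, -63, -28, -86) = 11
e (Ines): min(69, 11) = 11
w (Mika): max(-78, -3, 36, 19) = 36
x (Mika): max(95, -7, -44) = 95
f (Ines): min(13, 36, 95) = 13
Gamma (Mika): max(11, 13) = 13

13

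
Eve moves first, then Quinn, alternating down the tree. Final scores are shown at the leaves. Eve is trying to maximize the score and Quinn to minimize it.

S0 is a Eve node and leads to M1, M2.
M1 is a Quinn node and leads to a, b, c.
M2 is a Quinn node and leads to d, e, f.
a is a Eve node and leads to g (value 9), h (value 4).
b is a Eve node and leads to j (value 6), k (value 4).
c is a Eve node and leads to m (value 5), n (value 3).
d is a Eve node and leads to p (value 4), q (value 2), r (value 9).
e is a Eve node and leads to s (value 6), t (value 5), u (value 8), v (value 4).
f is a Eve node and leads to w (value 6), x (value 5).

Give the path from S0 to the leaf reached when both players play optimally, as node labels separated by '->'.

S0 -> M2 -> f -> w

a (Eve): max(9, 4) = 9
b (Eve): max(6, 4) = 6
c (Eve): max(5, 3) = 5
M1 (Quinn): min(9, 6, 5) = 5
d (Eve): max(4, 2, 9) = 9
e (Eve): max(6, 5, 8, 4) = 8
f (Eve): max(6, 5) = 6
M2 (Quinn): min(9, 8, 6) = 6
S0 (Eve): max(5, 6) = 6
At S0, Eve picks M2 (highest: 6).
At M2, Quinn picks f (lowest: 6).
At f, Eve picks w (highest: 6).
Terminal value 6.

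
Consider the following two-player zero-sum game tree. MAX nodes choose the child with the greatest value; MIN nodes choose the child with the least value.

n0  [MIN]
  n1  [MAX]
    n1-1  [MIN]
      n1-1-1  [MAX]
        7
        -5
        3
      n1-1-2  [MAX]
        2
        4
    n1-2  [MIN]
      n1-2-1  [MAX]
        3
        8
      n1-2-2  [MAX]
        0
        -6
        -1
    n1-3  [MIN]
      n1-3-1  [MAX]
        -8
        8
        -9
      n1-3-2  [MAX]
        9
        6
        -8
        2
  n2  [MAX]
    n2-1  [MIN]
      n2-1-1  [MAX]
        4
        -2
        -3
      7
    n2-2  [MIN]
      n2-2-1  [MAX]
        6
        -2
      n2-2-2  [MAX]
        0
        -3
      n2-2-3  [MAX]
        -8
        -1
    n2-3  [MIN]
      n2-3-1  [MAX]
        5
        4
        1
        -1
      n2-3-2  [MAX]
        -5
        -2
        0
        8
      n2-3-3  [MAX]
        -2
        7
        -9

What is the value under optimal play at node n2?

n2-1-1 (MAX): max(4, -2, -3) = 4
n2-1 (MIN): min(4, 7) = 4
n2-2-1 (MAX): max(6, -2) = 6
n2-2-2 (MAX): max(0, -3) = 0
n2-2-3 (MAX): max(-8, -1) = -1
n2-2 (MIN): min(6, 0, -1) = -1
n2-3-1 (MAX): max(5, 4, 1, -1) = 5
n2-3-2 (MAX): max(-5, -2, 0, 8) = 8
n2-3-3 (MAX): max(-2, 7, -9) = 7
n2-3 (MIN): min(5, 8, 7) = 5
n2 (MAX): max(4, -1, 5) = 5

5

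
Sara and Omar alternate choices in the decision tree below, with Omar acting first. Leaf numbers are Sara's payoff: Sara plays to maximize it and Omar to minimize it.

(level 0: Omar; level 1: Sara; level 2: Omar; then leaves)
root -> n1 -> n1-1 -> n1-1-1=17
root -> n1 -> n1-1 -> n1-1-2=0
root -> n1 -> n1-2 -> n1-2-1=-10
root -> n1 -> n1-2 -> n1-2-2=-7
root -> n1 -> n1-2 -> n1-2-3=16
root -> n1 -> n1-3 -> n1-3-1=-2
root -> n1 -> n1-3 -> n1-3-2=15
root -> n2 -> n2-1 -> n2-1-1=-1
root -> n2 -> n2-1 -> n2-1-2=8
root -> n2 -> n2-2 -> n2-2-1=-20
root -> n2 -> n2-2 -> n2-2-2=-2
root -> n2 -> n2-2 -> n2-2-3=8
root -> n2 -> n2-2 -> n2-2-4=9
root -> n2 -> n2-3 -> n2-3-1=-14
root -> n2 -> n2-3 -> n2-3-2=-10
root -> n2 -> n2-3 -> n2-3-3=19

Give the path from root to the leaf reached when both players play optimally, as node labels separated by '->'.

root -> n2 -> n2-1 -> n2-1-1

n1-1 (Omar): min(17, 0) = 0
n1-2 (Omar): min(-10, -7, 16) = -10
n1-3 (Omar): min(-2, 15) = -2
n1 (Sara): max(0, -10, -2) = 0
n2-1 (Omar): min(-1, 8) = -1
n2-2 (Omar): min(-20, -2, 8, 9) = -20
n2-3 (Omar): min(-14, -10, 19) = -14
n2 (Sara): max(-1, -20, -14) = -1
root (Omar): min(0, -1) = -1
At root, Omar picks n2 (lowest: -1).
At n2, Sara picks n2-1 (highest: -1).
At n2-1, Omar picks n2-1-1 (lowest: -1).
Terminal value -1.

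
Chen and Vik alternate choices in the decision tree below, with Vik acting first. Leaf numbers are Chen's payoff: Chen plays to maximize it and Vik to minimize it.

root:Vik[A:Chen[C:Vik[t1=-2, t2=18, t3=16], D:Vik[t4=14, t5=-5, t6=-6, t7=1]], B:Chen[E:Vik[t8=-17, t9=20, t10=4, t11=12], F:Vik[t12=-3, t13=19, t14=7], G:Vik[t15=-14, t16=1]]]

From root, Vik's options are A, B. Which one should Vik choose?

B

C (Vik): min(-2, 18, 16) = -2
D (Vik): min(14, -5, -6, 1) = -6
A (Chen): max(-2, -6) = -2
E (Vik): min(-17, 20, 4, 12) = -17
F (Vik): min(-3, 19, 7) = -3
G (Vik): min(-14, 1) = -14
B (Chen): max(-17, -3, -14) = -3
root (Vik): min(-2, -3) = -3
Vik at root wants the lowest of {A=-2, B=-3}, so chooses B.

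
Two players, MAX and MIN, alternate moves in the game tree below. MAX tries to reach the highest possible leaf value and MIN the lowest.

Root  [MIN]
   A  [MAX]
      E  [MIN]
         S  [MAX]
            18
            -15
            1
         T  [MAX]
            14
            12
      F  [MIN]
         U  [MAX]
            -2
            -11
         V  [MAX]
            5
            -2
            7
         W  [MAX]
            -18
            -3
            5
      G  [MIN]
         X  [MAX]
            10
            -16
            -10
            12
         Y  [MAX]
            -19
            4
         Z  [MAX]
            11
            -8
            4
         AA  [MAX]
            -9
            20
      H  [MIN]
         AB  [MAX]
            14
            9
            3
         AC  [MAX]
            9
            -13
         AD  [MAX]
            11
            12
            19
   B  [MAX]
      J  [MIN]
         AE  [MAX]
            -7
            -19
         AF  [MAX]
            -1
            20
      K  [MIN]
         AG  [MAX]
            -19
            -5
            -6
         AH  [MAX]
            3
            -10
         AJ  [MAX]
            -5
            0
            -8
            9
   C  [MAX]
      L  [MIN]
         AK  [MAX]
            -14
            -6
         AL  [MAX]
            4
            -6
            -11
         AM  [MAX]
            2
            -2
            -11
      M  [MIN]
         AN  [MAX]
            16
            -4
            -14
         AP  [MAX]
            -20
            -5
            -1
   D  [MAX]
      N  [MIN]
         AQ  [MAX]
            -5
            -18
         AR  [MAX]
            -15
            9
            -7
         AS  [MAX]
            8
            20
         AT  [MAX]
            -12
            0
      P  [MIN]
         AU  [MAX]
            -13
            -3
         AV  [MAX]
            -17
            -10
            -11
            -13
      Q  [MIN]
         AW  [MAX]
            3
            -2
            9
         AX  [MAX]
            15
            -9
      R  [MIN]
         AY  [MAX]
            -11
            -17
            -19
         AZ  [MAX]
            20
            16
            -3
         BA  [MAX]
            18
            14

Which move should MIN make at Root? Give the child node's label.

S (MAX): max(18, -15, 1) = 18
T (MAX): max(14, 12) = 14
E (MIN): min(18, 14) = 14
U (MAX): max(-2, -11) = -2
V (MAX): max(5, -2, 7) = 7
W (MAX): max(-18, -3, 5) = 5
F (MIN): min(-2, 7, 5) = -2
X (MAX): max(10, -16, -10, 12) = 12
Y (MAX): max(-19, 4) = 4
Z (MAX): max(11, -8, 4) = 11
AA (MAX): max(-9, 20) = 20
G (MIN): min(12, 4, 11, 20) = 4
AB (MAX): max(14, 9, 3) = 14
AC (MAX): max(9, -13) = 9
AD (MAX): max(11, 12, 19) = 19
H (MIN): min(14, 9, 19) = 9
A (MAX): max(14, -2, 4, 9) = 14
AE (MAX): max(-7, -19) = -7
AF (MAX): max(-1, 20) = 20
J (MIN): min(-7, 20) = -7
AG (MAX): max(-19, -5, -6) = -5
AH (MAX): max(3, -10) = 3
AJ (MAX): max(-5, 0, -8, 9) = 9
K (MIN): min(-5, 3, 9) = -5
B (MAX): max(-7, -5) = -5
AK (MAX): max(-14, -6) = -6
AL (MAX): max(4, -6, -11) = 4
AM (MAX): max(2, -2, -11) = 2
L (MIN): min(-6, 4, 2) = -6
AN (MAX): max(16, -4, -14) = 16
AP (MAX): max(-20, -5, -1) = -1
M (MIN): min(16, -1) = -1
C (MAX): max(-6, -1) = -1
AQ (MAX): max(-5, -18) = -5
AR (MAX): max(-15, 9, -7) = 9
AS (MAX): max(8, 20) = 20
AT (MAX): max(-12, 0) = 0
N (MIN): min(-5, 9, 20, 0) = -5
AU (MAX): max(-13, -3) = -3
AV (MAX): max(-17, -10, -11, -13) = -10
P (MIN): min(-3, -10) = -10
AW (MAX): max(3, -2, 9) = 9
AX (MAX): max(15, -9) = 15
Q (MIN): min(9, 15) = 9
AY (MAX): max(-11, -17, -19) = -11
AZ (MAX): max(20, 16, -3) = 20
BA (MAX): max(18, 14) = 18
R (MIN): min(-11, 20, 18) = -11
D (MAX): max(-5, -10, 9, -11) = 9
Root (MIN): min(14, -5, -1, 9) = -5
MIN at Root wants the lowest of {A=14, B=-5, C=-1, D=9}, so chooses B.

B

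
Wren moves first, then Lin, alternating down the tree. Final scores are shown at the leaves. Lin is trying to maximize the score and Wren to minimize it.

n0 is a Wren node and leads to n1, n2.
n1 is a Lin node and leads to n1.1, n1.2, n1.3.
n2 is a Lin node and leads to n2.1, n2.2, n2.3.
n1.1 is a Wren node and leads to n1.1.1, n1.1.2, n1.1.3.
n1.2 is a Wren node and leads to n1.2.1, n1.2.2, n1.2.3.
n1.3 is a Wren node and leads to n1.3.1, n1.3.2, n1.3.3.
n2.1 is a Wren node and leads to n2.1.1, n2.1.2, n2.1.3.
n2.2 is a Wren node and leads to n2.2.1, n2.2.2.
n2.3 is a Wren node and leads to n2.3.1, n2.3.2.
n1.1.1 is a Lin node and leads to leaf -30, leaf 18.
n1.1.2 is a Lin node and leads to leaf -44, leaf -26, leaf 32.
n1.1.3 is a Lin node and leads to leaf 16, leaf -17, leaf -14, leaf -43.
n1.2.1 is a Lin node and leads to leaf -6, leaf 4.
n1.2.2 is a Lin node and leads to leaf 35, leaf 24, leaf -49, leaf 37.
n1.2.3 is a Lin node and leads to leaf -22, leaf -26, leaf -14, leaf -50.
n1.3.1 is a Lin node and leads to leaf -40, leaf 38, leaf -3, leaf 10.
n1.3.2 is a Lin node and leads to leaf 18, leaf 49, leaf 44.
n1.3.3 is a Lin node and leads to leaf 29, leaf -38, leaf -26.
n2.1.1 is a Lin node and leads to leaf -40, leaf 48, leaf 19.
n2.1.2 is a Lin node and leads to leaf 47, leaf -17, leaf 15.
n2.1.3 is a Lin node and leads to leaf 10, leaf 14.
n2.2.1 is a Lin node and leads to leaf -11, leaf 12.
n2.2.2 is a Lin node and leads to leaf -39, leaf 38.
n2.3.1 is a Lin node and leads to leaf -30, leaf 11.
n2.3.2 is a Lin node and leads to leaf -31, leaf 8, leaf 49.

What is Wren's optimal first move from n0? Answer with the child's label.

n2

n1.1.1 (Lin): max(-30, 18) = 18
n1.1.2 (Lin): max(-44, -26, 32) = 32
n1.1.3 (Lin): max(16, -17, -14, -43) = 16
n1.1 (Wren): min(18, 32, 16) = 16
n1.2.1 (Lin): max(-6, 4) = 4
n1.2.2 (Lin): max(35, 24, -49, 37) = 37
n1.2.3 (Lin): max(-22, -26, -14, -50) = -14
n1.2 (Wren): min(4, 37, -14) = -14
n1.3.1 (Lin): max(-40, 38, -3, 10) = 38
n1.3.2 (Lin): max(18, 49, 44) = 49
n1.3.3 (Lin): max(29, -38, -26) = 29
n1.3 (Wren): min(38, 49, 29) = 29
n1 (Lin): max(16, -14, 29) = 29
n2.1.1 (Lin): max(-40, 48, 19) = 48
n2.1.2 (Lin): max(47, -17, 15) = 47
n2.1.3 (Lin): max(10, 14) = 14
n2.1 (Wren): min(48, 47, 14) = 14
n2.2.1 (Lin): max(-11, 12) = 12
n2.2.2 (Lin): max(-39, 38) = 38
n2.2 (Wren): min(12, 38) = 12
n2.3.1 (Lin): max(-30, 11) = 11
n2.3.2 (Lin): max(-31, 8, 49) = 49
n2.3 (Wren): min(11, 49) = 11
n2 (Lin): max(14, 12, 11) = 14
n0 (Wren): min(29, 14) = 14
Wren at n0 wants the lowest of {n1=29, n2=14}, so chooses n2.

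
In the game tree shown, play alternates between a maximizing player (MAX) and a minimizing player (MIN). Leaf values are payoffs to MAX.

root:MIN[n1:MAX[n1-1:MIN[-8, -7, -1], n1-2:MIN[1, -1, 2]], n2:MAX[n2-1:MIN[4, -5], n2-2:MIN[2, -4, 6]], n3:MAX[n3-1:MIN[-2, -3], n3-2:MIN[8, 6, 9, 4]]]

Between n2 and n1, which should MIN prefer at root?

n2

n2-1 (MIN): min(4, -5) = -5
n2-2 (MIN): min(2, -4, 6) = -4
n2 (MAX): max(-5, -4) = -4
n1-1 (MIN): min(-8, -7, -1) = -8
n1-2 (MIN): min(1, -1, 2) = -1
n1 (MAX): max(-8, -1) = -1
MIN prefers the lower value; n2=-4, n1=-1. n2 is better since -4 < -1.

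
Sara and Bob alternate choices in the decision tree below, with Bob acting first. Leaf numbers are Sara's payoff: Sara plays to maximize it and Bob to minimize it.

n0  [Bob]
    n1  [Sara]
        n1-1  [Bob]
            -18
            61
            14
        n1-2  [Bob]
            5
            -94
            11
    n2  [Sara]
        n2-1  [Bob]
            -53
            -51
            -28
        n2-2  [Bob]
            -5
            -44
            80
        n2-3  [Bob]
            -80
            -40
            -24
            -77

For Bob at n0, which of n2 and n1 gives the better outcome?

n2-1 (Bob): min(-53, -51, -28) = -53
n2-2 (Bob): min(-5, -44, 80) = -44
n2-3 (Bob): min(-80, -40, -24, -77) = -80
n2 (Sara): max(-53, -44, -80) = -44
n1-1 (Bob): min(-18, 61, 14) = -18
n1-2 (Bob): min(5, -94, 11) = -94
n1 (Sara): max(-18, -94) = -18
Bob prefers the lower value; n2=-44, n1=-18. n2 is better since -44 < -18.

n2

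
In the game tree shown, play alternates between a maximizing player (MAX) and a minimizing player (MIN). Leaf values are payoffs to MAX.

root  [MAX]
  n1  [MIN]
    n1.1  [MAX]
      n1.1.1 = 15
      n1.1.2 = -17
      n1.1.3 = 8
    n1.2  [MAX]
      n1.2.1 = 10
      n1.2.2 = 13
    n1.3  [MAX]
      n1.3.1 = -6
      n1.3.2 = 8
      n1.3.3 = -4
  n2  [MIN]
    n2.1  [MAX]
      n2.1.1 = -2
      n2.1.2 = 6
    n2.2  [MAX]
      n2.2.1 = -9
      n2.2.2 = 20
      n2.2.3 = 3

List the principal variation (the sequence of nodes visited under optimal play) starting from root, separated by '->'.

root -> n1 -> n1.3 -> n1.3.2

n1.1 (MAX): max(15, -17, 8) = 15
n1.2 (MAX): max(10, 13) = 13
n1.3 (MAX): max(-6, 8, -4) = 8
n1 (MIN): min(15, 13, 8) = 8
n2.1 (MAX): max(-2, 6) = 6
n2.2 (MAX): max(-9, 20, 3) = 20
n2 (MIN): min(6, 20) = 6
root (MAX): max(8, 6) = 8
At root, MAX picks n1 (highest: 8).
At n1, MIN picks n1.3 (lowest: 8).
At n1.3, MAX picks n1.3.2 (highest: 8).
Terminal value 8.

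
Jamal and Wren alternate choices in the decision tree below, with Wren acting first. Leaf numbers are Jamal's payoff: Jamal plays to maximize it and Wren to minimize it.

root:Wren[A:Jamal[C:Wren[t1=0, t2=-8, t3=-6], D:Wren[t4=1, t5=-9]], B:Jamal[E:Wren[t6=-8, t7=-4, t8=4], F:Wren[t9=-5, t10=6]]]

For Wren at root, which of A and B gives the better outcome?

C (Wren): min(0, -8, -6) = -8
D (Wren): min(1, -9) = -9
A (Jamal): max(-8, -9) = -8
E (Wren): min(-8, -4, 4) = -8
F (Wren): min(-5, 6) = -5
B (Jamal): max(-8, -5) = -5
Wren prefers the lower value; A=-8, B=-5. A is better since -8 < -5.

A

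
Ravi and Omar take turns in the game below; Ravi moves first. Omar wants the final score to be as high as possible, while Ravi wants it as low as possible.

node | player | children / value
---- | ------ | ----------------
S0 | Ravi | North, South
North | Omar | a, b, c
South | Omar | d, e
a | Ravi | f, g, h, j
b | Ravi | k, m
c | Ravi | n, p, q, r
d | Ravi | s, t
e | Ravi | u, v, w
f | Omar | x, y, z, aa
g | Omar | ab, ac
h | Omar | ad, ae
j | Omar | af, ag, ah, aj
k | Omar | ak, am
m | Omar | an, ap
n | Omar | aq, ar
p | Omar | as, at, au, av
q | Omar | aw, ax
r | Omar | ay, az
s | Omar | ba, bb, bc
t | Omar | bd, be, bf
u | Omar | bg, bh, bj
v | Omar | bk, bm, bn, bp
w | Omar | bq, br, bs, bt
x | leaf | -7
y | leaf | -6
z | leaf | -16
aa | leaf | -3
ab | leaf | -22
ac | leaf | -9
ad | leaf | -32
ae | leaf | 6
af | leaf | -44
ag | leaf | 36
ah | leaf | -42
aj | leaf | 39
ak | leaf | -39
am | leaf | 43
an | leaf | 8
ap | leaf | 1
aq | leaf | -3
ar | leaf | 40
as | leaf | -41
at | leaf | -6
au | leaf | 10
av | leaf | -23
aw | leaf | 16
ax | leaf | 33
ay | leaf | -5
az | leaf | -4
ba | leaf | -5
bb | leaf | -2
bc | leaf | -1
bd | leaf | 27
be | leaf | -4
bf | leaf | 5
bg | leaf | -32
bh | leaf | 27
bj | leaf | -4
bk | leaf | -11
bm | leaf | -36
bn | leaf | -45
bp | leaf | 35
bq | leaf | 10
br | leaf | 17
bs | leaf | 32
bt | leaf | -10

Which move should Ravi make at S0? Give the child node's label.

North

f (Omar): max(-7, -6, -16, -3) = -3
g (Omar): max(-22, -9) = -9
h (Omar): max(-32, 6) = 6
j (Omar): max(-44, 36, -42, 39) = 39
a (Ravi): min(-3, -9, 6, 39) = -9
k (Omar): max(-39, 43) = 43
m (Omar): max(8, 1) = 8
b (Ravi): min(43, 8) = 8
n (Omar): max(-3, 40) = 40
p (Omar): max(-41, -6, 10, -23) = 10
q (Omar): max(16, 33) = 33
r (Omar): max(-5, -4) = -4
c (Ravi): min(40, 10, 33, -4) = -4
North (Omar): max(-9, 8, -4) = 8
s (Omar): max(-5, -2, -1) = -1
t (Omar): max(27, -4, 5) = 27
d (Ravi): min(-1, 27) = -1
u (Omar): max(-32, 27, -4) = 27
v (Omar): max(-11, -36, -45, 35) = 35
w (Omar): max(10, 17, 32, -10) = 32
e (Ravi): min(27, 35, 32) = 27
South (Omar): max(-1, 27) = 27
S0 (Ravi): min(8, 27) = 8
Ravi at S0 wants the lowest of {North=8, South=27}, so chooses North.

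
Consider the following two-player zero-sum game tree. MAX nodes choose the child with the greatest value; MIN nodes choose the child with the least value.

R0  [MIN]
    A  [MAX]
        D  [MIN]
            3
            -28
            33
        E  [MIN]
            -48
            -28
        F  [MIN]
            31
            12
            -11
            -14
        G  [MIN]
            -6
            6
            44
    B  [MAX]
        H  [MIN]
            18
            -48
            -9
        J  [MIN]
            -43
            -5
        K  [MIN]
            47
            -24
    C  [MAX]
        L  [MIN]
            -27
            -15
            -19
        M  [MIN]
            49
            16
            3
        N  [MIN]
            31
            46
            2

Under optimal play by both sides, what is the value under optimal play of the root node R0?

D (MIN): min(3, -28, 33) = -28
E (MIN): min(-48, -28) = -48
F (MIN): min(31, 12, -11, -14) = -14
G (MIN): min(-6, 6, 44) = -6
A (MAX): max(-28, -48, -14, -6) = -6
H (MIN): min(18, -48, -9) = -48
J (MIN): min(-43, -5) = -43
K (MIN): min(47, -24) = -24
B (MAX): max(-48, -43, -24) = -24
L (MIN): min(-27, -15, -19) = -27
M (MIN): min(49, 16, 3) = 3
N (MIN): min(31, 46, 2) = 2
C (MAX): max(-27, 3, 2) = 3
R0 (MIN): min(-6, -24, 3) = -24

-24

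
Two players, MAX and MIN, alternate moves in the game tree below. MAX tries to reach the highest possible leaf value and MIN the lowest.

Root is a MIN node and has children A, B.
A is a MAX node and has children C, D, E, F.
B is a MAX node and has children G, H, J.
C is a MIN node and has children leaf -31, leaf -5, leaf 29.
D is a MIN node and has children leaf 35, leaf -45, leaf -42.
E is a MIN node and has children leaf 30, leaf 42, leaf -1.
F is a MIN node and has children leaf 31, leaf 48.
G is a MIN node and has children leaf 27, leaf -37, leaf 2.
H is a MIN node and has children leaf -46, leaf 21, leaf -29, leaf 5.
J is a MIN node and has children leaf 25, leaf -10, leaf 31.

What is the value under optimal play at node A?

31

C (MIN): min(-31, -5, 29) = -31
D (MIN): min(35, -45, -42) = -45
E (MIN): min(30, 42, -1) = -1
F (MIN): min(31, 48) = 31
A (MAX): max(-31, -45, -1, 31) = 31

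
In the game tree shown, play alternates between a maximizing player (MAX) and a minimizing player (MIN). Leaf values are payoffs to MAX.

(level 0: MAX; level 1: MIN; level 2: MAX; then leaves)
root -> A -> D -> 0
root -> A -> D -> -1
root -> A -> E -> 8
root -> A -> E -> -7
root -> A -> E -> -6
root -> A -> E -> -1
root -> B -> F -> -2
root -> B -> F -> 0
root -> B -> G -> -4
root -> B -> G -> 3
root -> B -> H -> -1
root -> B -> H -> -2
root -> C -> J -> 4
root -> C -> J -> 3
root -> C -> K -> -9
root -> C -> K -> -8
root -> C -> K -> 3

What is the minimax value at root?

D (MAX): max(0, -1) = 0
E (MAX): max(8, -7, -6, -1) = 8
A (MIN): min(0, 8) = 0
F (MAX): max(-2, 0) = 0
G (MAX): max(-4, 3) = 3
H (MAX): max(-1, -2) = -1
B (MIN): min(0, 3, -1) = -1
J (MAX): max(4, 3) = 4
K (MAX): max(-9, -8, 3) = 3
C (MIN): min(4, 3) = 3
root (MAX): max(0, -1, 3) = 3

3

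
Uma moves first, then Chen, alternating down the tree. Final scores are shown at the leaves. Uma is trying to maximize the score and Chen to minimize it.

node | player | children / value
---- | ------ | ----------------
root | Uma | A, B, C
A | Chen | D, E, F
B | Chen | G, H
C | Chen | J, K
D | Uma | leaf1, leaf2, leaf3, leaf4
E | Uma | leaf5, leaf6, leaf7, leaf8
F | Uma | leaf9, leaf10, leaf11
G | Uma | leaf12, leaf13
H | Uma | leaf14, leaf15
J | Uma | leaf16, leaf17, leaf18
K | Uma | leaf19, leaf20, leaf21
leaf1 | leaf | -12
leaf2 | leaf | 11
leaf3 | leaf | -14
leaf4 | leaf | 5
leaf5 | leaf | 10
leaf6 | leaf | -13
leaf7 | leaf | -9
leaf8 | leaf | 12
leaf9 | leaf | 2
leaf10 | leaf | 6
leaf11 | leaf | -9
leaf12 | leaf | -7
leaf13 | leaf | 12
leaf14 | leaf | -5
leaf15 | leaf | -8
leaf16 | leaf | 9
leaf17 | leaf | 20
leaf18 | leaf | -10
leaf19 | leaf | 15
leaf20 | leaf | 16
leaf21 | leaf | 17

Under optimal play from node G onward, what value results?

G (Uma): max(-7, 12) = 12

12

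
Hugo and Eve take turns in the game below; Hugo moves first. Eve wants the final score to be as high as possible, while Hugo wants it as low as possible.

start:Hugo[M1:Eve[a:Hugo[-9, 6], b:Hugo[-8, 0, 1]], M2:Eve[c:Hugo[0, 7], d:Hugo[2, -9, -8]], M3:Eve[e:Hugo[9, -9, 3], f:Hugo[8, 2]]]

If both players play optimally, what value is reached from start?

-8

a (Hugo): min(-9, 6) = -9
b (Hugo): min(-8, 0, 1) = -8
M1 (Eve): max(-9, -8) = -8
c (Hugo): min(0, 7) = 0
d (Hugo): min(2, -9, -8) = -9
M2 (Eve): max(0, -9) = 0
e (Hugo): min(9, -9, 3) = -9
f (Hugo): min(8, 2) = 2
M3 (Eve): max(-9, 2) = 2
start (Hugo): min(-8, 0, 2) = -8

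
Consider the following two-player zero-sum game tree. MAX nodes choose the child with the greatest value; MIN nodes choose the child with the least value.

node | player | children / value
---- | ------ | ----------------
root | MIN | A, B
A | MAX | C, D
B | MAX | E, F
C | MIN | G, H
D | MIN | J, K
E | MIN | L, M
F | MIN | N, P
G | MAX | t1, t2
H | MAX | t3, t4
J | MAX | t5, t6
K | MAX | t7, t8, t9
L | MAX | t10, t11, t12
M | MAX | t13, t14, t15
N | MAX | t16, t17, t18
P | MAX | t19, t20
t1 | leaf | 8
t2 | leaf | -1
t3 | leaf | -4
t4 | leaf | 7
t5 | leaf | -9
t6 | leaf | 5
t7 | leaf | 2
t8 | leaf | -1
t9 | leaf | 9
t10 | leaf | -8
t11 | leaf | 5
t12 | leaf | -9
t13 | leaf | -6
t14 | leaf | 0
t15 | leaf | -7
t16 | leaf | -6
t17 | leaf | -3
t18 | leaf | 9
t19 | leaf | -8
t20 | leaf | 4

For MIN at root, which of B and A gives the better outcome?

B

L (MAX): max(-8, 5, -9) = 5
M (MAX): max(-6, 0, -7) = 0
E (MIN): min(5, 0) = 0
N (MAX): max(-6, -3, 9) = 9
P (MAX): max(-8, 4) = 4
F (MIN): min(9, 4) = 4
B (MAX): max(0, 4) = 4
G (MAX): max(8, -1) = 8
H (MAX): max(-4, 7) = 7
C (MIN): min(8, 7) = 7
J (MAX): max(-9, 5) = 5
K (MAX): max(2, -1, 9) = 9
D (MIN): min(5, 9) = 5
A (MAX): max(7, 5) = 7
MIN prefers the lower value; B=4, A=7. B is better since 4 < 7.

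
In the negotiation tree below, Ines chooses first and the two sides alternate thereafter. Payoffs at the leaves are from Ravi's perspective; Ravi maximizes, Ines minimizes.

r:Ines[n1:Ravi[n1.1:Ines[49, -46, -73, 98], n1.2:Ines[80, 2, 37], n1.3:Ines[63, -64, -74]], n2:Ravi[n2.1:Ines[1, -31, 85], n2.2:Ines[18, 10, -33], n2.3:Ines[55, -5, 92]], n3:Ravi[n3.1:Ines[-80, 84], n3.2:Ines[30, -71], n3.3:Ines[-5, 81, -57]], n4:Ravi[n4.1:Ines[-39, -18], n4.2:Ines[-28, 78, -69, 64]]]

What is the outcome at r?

-57

n1.1 (Ines): min(49, -46, -73, 98) = -73
n1.2 (Ines): min(80, 2, 37) = 2
n1.3 (Ines): min(63, -64, -74) = -74
n1 (Ravi): max(-73, 2, -74) = 2
n2.1 (Ines): min(1, -31, 85) = -31
n2.2 (Ines): min(18, 10, -33) = -33
n2.3 (Ines): min(55, -5, 92) = -5
n2 (Ravi): max(-31, -33, -5) = -5
n3.1 (Ines): min(-80, 84) = -80
n3.2 (Ines): min(30, -71) = -71
n3.3 (Ines): min(-5, 81, -57) = -57
n3 (Ravi): max(-80, -71, -57) = -57
n4.1 (Ines): min(-39, -18) = -39
n4.2 (Ines): min(-28, 78, -69, 64) = -69
n4 (Ravi): max(-39, -69) = -39
r (Ines): min(2, -5, -57, -39) = -57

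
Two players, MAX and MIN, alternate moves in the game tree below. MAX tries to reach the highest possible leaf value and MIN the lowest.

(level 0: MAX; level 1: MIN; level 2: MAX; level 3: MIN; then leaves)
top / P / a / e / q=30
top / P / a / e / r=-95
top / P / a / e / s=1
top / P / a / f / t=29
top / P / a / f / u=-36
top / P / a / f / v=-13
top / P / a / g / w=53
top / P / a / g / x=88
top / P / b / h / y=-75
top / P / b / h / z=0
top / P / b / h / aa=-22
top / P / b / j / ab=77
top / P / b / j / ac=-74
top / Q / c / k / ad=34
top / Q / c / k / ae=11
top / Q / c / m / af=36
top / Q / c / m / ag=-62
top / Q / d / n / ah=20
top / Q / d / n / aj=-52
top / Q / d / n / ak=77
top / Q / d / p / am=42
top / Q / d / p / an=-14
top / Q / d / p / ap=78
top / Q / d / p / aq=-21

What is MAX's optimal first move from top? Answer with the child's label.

Q

e (MIN): min(30, -95, 1) = -95
f (MIN): min(29, -36, -13) = -36
g (MIN): min(53, 88) = 53
a (MAX): max(-95, -36, 53) = 53
h (MIN): min(-75, 0, -22) = -75
j (MIN): min(77, -74) = -74
b (MAX): max(-75, -74) = -74
P (MIN): min(53, -74) = -74
k (MIN): min(34, 11) = 11
m (MIN): min(36, -62) = -62
c (MAX): max(11, -62) = 11
n (MIN): min(20, -52, 77) = -52
p (MIN): min(42, -14, 78, -21) = -21
d (MAX): max(-52, -21) = -21
Q (MIN): min(11, -21) = -21
top (MAX): max(-74, -21) = -21
MAX at top wants the highest of {P=-74, Q=-21}, so chooses Q.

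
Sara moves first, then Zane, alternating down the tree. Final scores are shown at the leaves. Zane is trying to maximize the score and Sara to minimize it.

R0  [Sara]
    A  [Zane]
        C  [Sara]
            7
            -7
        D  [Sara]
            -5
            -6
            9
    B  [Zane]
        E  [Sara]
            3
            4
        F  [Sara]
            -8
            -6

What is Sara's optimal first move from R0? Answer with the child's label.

A

C (Sara): min(7, -7) = -7
D (Sara): min(-5, -6, 9) = -6
A (Zane): max(-7, -6) = -6
E (Sara): min(3, 4) = 3
F (Sara): min(-8, -6) = -8
B (Zane): max(3, -8) = 3
R0 (Sara): min(-6, 3) = -6
Sara at R0 wants the lowest of {A=-6, B=3}, so chooses A.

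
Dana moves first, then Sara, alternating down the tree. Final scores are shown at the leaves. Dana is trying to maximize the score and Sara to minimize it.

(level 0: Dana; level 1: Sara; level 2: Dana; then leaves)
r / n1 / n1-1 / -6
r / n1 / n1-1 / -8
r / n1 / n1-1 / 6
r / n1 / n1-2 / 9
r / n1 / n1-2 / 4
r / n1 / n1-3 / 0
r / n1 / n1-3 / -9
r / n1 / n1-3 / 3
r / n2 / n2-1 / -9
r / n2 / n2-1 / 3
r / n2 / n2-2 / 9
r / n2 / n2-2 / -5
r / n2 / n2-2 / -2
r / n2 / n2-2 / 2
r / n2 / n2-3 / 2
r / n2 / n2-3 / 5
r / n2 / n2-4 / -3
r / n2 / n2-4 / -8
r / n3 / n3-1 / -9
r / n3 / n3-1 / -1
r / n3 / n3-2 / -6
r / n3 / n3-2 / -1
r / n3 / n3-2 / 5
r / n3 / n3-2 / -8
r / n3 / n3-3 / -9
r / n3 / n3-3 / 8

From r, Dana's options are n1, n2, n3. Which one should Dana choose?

n1

n1-1 (Dana): max(-6, -8, 6) = 6
n1-2 (Dana): max(9, 4) = 9
n1-3 (Dana): max(0, -9, 3) = 3
n1 (Sara): min(6, 9, 3) = 3
n2-1 (Dana): max(-9, 3) = 3
n2-2 (Dana): max(9, -5, -2, 2) = 9
n2-3 (Dana): max(2, 5) = 5
n2-4 (Dana): max(-3, -8) = -3
n2 (Sara): min(3, 9, 5, -3) = -3
n3-1 (Dana): max(-9, -1) = -1
n3-2 (Dana): max(-6, -1, 5, -8) = 5
n3-3 (Dana): max(-9, 8) = 8
n3 (Sara): min(-1, 5, 8) = -1
r (Dana): max(3, -3, -1) = 3
Dana at r wants the highest of {n1=3, n2=-3, n3=-1}, so chooses n1.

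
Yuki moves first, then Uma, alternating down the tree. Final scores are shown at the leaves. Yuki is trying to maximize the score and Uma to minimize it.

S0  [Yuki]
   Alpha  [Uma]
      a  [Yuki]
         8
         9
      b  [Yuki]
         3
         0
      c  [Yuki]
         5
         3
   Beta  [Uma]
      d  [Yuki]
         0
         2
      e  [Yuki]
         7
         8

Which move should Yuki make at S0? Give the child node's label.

Alpha

a (Yuki): max(8, 9) = 9
b (Yuki): max(3, 0) = 3
c (Yuki): max(5, 3) = 5
Alpha (Uma): min(9, 3, 5) = 3
d (Yuki): max(0, 2) = 2
e (Yuki): max(7, 8) = 8
Beta (Uma): min(2, 8) = 2
S0 (Yuki): max(3, 2) = 3
Yuki at S0 wants the highest of {Alpha=3, Beta=2}, so chooses Alpha.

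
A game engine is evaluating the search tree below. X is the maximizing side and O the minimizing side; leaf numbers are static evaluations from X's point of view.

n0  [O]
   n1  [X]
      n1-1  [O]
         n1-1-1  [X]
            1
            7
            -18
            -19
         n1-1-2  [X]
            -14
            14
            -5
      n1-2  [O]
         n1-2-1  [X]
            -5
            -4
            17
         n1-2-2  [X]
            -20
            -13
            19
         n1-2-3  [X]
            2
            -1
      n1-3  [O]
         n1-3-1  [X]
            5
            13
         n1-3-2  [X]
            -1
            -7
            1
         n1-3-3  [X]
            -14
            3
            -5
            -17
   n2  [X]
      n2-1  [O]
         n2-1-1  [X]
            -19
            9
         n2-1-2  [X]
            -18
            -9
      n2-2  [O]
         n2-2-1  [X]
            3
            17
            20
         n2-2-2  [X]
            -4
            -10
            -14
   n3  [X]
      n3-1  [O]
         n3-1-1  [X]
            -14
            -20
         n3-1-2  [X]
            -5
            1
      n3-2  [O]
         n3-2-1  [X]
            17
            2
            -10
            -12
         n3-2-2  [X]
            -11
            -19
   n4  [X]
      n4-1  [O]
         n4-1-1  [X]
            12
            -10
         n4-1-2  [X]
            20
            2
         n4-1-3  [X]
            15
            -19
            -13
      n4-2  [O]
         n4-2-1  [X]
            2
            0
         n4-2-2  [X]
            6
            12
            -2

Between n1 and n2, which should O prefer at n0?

n2

n1-1-1 (X): max(1, 7, -18, -19) = 7
n1-1-2 (X): max(-14, 14, -5) = 14
n1-1 (O): min(7, 14) = 7
n1-2-1 (X): max(-5, -4, 17) = 17
n1-2-2 (X): max(-20, -13, 19) = 19
n1-2-3 (X): max(2, -1) = 2
n1-2 (O): min(17, 19, 2) = 2
n1-3-1 (X): max(5, 13) = 13
n1-3-2 (X): max(-1, -7, 1) = 1
n1-3-3 (X): max(-14, 3, -5, -17) = 3
n1-3 (O): min(13, 1, 3) = 1
n1 (X): max(7, 2, 1) = 7
n2-1-1 (X): max(-19, 9) = 9
n2-1-2 (X): max(-18, -9) = -9
n2-1 (O): min(9, -9) = -9
n2-2-1 (X): max(3, 17, 20) = 20
n2-2-2 (X): max(-4, -10, -14) = -4
n2-2 (O): min(20, -4) = -4
n2 (X): max(-9, -4) = -4
O prefers the lower value; n1=7, n2=-4. n2 is better since -4 < 7.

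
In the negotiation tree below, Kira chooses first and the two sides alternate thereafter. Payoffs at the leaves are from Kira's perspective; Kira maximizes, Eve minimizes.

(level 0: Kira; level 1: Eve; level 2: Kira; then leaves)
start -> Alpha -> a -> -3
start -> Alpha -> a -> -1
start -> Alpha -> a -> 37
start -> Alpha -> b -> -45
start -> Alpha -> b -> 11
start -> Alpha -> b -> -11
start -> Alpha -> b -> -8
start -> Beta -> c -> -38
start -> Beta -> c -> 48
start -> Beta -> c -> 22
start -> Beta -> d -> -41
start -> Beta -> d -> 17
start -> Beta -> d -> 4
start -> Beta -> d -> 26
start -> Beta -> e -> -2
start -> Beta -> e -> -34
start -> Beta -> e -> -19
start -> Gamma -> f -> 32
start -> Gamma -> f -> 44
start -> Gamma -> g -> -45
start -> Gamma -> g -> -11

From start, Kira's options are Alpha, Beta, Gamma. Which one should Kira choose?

Alpha

a (Kira): max(-3, -1, 37) = 37
b (Kira): max(-45, 11, -11, -8) = 11
Alpha (Eve): min(37, 11) = 11
c (Kira): max(-38, 48, 22) = 48
d (Kira): max(-41, 17, 4, 26) = 26
e (Kira): max(-2, -34, -19) = -2
Beta (Eve): min(48, 26, -2) = -2
f (Kira): max(32, 44) = 44
g (Kira): max(-45, -11) = -11
Gamma (Eve): min(44, -11) = -11
start (Kira): max(11, -2, -11) = 11
Kira at start wants the highest of {Alpha=11, Beta=-2, Gamma=-11}, so chooses Alpha.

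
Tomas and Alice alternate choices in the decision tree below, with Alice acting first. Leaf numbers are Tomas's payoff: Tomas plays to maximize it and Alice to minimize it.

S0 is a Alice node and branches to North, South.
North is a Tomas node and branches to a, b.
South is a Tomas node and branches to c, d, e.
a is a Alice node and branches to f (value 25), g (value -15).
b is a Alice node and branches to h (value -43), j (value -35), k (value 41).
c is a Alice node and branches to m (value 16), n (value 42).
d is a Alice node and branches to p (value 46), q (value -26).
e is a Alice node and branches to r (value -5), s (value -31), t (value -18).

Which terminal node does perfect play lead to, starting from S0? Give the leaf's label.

g

a (Alice): min(25, -15) = -15
b (Alice): min(-43, -35, 41) = -43
North (Tomas): max(-15, -43) = -15
c (Alice): min(16, 42) = 16
d (Alice): min(46, -26) = -26
e (Alice): min(-5, -31, -18) = -31
South (Tomas): max(16, -26, -31) = 16
S0 (Alice): min(-15, 16) = -15
At S0, Alice picks North (lowest: -15).
At North, Tomas picks a (highest: -15).
At a, Alice picks g (lowest: -15).
Terminal value -15.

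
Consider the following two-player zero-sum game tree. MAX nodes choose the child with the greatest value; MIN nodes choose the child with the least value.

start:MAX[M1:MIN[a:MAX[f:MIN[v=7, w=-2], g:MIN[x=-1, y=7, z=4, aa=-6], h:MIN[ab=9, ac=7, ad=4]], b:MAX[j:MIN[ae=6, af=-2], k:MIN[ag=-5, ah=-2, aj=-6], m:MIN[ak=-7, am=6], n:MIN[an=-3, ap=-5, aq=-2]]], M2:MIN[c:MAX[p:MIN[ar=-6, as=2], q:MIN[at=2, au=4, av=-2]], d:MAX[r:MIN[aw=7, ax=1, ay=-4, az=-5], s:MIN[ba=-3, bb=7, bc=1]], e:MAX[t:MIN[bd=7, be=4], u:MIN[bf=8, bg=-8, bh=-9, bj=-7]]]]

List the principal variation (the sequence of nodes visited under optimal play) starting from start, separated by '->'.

start -> M1 -> b -> j -> af

f (MIN): min(7, -2) = -2
g (MIN): min(-1, 7, 4, -6) = -6
h (MIN): min(9, 7, 4) = 4
a (MAX): max(-2, -6, 4) = 4
j (MIN): min(6, -2) = -2
k (MIN): min(-5, -2, -6) = -6
m (MIN): min(-7, 6) = -7
n (MIN): min(-3, -5, -2) = -5
b (MAX): max(-2, -6, -7, -5) = -2
M1 (MIN): min(4, -2) = -2
p (MIN): min(-6, 2) = -6
q (MIN): min(2, 4, -2) = -2
c (MAX): max(-6, -2) = -2
r (MIN): min(7, 1, -4, -5) = -5
s (MIN): min(-3, 7, 1) = -3
d (MAX): max(-5, -3) = -3
t (MIN): min(7, 4) = 4
u (MIN): min(8, -8, -9, -7) = -9
e (MAX): max(4, -9) = 4
M2 (MIN): min(-2, -3, 4) = -3
start (MAX): max(-2, -3) = -2
At start, MAX picks M1 (highest: -2).
At M1, MIN picks b (lowest: -2).
At b, MAX picks j (highest: -2).
At j, MIN picks af (lowest: -2).
Terminal value -2.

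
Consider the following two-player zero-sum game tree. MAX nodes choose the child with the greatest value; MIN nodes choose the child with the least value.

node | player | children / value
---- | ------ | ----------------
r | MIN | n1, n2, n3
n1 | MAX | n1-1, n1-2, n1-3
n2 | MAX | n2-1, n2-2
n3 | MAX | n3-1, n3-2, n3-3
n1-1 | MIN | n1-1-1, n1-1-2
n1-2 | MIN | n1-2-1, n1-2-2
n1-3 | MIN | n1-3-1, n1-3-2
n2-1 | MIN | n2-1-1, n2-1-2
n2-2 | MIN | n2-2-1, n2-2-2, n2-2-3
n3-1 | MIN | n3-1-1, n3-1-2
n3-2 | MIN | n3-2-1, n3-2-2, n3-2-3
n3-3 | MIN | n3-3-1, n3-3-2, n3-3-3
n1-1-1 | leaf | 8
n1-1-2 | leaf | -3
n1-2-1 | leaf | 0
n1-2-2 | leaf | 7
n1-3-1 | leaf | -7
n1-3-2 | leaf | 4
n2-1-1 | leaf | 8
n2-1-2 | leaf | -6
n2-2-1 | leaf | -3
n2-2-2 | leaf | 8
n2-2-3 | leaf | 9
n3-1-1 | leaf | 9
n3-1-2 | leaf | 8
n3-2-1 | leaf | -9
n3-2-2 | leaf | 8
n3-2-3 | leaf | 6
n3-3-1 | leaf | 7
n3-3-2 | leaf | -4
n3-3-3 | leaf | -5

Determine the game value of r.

n1-1 (MIN): min(8, -3) = -3
n1-2 (MIN): min(0, 7) = 0
n1-3 (MIN): min(-7, 4) = -7
n1 (MAX): max(-3, 0, -7) = 0
n2-1 (MIN): min(8, -6) = -6
n2-2 (MIN): min(-3, 8, 9) = -3
n2 (MAX): max(-6, -3) = -3
n3-1 (MIN): min(9, 8) = 8
n3-2 (MIN): min(-9, 8, 6) = -9
n3-3 (MIN): min(7, -4, -5) = -5
n3 (MAX): max(8, -9, -5) = 8
r (MIN): min(0, -3, 8) = -3

-3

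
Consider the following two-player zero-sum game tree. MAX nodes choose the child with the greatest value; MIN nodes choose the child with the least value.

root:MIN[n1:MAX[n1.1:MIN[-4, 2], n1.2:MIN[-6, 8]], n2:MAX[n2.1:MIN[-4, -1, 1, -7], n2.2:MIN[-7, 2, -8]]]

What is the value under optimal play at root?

-7

n1.1 (MIN): min(-4, 2) = -4
n1.2 (MIN): min(-6, 8) = -6
n1 (MAX): max(-4, -6) = -4
n2.1 (MIN): min(-4, -1, 1, -7) = -7
n2.2 (MIN): min(-7, 2, -8) = -8
n2 (MAX): max(-7, -8) = -7
root (MIN): min(-4, -7) = -7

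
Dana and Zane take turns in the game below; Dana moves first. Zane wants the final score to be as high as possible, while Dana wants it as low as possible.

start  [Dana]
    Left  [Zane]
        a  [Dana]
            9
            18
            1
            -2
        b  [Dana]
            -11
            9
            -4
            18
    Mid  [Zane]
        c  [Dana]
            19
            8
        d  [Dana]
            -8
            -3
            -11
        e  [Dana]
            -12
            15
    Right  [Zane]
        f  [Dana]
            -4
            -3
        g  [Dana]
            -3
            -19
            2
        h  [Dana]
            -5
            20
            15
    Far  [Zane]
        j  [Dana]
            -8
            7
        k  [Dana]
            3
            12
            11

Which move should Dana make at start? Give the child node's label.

a (Dana): min(9, 18, 1, -2) = -2
b (Dana): min(-11, 9, -4, 18) = -11
Left (Zane): max(-2, -11) = -2
c (Dana): min(19, 8) = 8
d (Dana): min(-8, -3, -11) = -11
e (Dana): min(-12, 15) = -12
Mid (Zane): max(8, -11, -12) = 8
f (Dana): min(-4, -3) = -4
g (Dana): min(-3, -19, 2) = -19
h (Dana): min(-5, 20, 15) = -5
Right (Zane): max(-4, -19, -5) = -4
j (Dana): min(-8, 7) = -8
k (Dana): min(3, 12, 11) = 3
Far (Zane): max(-8, 3) = 3
start (Dana): min(-2, 8, -4, 3) = -4
Dana at start wants the lowest of {Left=-2, Mid=8, Right=-4, Far=3}, so chooses Right.

Right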